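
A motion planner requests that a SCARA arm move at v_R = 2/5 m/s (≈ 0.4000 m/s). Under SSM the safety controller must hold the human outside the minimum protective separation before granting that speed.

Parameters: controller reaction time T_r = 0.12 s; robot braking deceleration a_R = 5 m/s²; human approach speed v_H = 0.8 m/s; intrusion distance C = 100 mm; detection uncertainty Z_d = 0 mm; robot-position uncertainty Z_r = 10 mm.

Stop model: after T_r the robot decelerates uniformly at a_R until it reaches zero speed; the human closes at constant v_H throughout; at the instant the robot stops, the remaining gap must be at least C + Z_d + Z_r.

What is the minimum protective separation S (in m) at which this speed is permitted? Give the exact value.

stop time T_s = (2/5)/5 = 0.0800 s
robot covers v_R·T_r = 0.4000·0.1200 = 0.0480 m before braking
robot under decel: 0.4000²/(2·5.0000) = 0.0160 m
person approaches 0.8000·(0.1200+0.0800) = 0.1600 m
C+Z_d+Z_r = 0.1000+0.0000+0.0100 = 0.1100 m
S_min ≈ 0.0480+0.0160+0.1600+0.1100  ⇒  S_min = 167/500 m

S_min = 167/500 m = 0.3340 m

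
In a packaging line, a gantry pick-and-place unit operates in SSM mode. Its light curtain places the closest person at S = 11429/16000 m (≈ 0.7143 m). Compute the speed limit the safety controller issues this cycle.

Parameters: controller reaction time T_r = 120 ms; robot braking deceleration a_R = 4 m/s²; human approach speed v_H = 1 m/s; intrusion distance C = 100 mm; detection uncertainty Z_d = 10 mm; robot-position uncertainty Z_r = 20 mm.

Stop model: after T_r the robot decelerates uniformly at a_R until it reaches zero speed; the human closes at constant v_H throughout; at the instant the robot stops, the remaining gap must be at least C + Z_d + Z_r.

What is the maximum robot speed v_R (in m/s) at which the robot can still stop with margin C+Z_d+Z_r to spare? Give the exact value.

v_R_max = 19/20 m/s = 0.9500 m/s

collect terms ⇒ (1/8)·v_R² + (37/100)·v_R + (-7429/16000) = 0
  disc = (37/100)² − 4·(1/8)·(-7429/16000) = 59049/160000 ; √disc = 243/400
  v_R = (−(37/100) + 243/400) / (2·(1/8)) = 19/20 m/s
check:
stop time T_s = (19/20)/4 = 0.2375 s
robot in T_r: 0.9500·0.1200 = 0.1140 m
robot under decel: 0.9500²/(2·4.0000) = 0.1128 m
human over T_r+T_s: 1.0000·(0.1200+0.2375) = 0.3575 m
margins: 0.1000+0.0100+0.0200 = 0.1300 m
sum ≈ 0.1140+0.1128+0.3575+0.1300 ≈ 0.7143 m = S ✓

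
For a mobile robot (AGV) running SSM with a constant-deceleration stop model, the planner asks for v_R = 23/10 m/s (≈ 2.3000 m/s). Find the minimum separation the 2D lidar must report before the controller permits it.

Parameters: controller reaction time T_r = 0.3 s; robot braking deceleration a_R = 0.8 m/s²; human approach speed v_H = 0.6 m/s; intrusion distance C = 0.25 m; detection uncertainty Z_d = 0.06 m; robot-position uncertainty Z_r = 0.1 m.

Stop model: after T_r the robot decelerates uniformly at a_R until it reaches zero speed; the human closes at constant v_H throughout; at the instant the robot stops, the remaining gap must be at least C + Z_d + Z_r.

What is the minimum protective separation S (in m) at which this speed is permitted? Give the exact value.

stop time T_s = (23/10)/(4/5) = 2.8750 s
robot covers v_R·T_r = 2.3000·0.3000 = 0.6900 m before braking
robot covers 2.3000·2.8750 − ½·0.8000·2.8750² = 3.3062 m while stopping
human closes 0.6000·3.1750 = 1.9050 m
margins: 0.2500+0.0600+0.1000 = 0.4100 m
S_min ≈ 0.6900+3.3062+1.9050+0.4100  ⇒  S_min = 5049/800 m

S_min = 5049/800 m = 6.3113 m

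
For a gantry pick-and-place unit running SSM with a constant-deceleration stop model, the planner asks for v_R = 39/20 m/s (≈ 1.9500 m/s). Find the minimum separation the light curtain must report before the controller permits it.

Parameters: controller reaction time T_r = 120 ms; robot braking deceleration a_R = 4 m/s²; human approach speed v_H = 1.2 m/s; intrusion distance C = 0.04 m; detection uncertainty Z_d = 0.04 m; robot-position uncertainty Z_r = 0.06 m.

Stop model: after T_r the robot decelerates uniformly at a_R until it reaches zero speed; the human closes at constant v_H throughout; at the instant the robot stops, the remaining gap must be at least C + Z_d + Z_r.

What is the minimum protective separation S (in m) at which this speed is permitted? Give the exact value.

braking lasts T_s = (39/20)/4 = 0.4875 s
robot covers v_R·T_r = 1.9500·0.1200 = 0.2340 m before braking
braking distance = 1.9500²/(2·4.0000) = 0.4753 m
human closes 1.2000·0.6075 = 0.7290 m
C+Z_d+Z_r = 0.0400+0.0400+0.0600 = 0.1400 m
S_min ≈ 0.2340+0.4753+0.7290+0.1400  ⇒  S_min = 25253/16000 m

S_min = 25253/16000 m = 1.5783 m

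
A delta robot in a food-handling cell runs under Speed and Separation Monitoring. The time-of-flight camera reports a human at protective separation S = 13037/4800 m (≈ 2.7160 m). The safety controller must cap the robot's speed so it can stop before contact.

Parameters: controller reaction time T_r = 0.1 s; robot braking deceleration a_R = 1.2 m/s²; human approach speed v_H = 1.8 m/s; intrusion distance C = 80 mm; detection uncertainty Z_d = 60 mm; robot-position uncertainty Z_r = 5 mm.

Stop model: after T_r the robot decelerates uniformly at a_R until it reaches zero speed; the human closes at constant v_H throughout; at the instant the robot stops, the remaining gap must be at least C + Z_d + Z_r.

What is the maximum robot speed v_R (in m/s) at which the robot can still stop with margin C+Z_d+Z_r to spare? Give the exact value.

at the boundary: (5/12)·v² + (8/5)·v + (-11477/4800) = 0
  disc = (8/5)² − 4·(5/12)·(-11477/4800) = 94249/14400 ; √disc = 307/120
  v_R = (−(8/5) + 307/120) / (2·(5/12)) = 23/20 m/s
check:
T_s = v_R/a_R = (23/20)/(6/5) = 0.9583 s
reaction-phase robot travel = 1.1500·0.1000 = 0.1150 m
robot covers 1.1500·0.9583 − ½·1.2000·0.9583² = 0.5510 m while stopping
human over T_r+T_s: 1.8000·(0.1000+0.9583) = 1.9050 m
residual clearance needed = 0.0800+0.0600+0.0050 = 0.1450 m
sum ≈ 0.1150+0.5510+1.9050+0.1450 ≈ 2.7160 m = S ✓

v_R_max = 23/20 m/s = 1.1500 m/s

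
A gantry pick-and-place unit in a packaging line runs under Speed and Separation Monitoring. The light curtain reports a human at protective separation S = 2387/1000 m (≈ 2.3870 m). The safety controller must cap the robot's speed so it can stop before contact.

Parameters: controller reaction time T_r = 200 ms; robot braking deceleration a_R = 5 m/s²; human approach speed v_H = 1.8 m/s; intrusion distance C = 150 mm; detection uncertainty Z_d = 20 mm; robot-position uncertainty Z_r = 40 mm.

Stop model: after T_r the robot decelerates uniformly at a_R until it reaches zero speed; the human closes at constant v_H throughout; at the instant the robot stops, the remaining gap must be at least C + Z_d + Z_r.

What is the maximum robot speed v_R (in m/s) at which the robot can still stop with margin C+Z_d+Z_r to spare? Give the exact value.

quadratic (1/10)·v² + (14/25)·v + (-1817/1000) = 0
  disc = (14/25)² − 4·(1/10)·(-1817/1000) = 2601/2500 ; √disc = 51/50
  v_R = (−(14/25) + 51/50) / (2·(1/10)) = 23/10 m/s
check:
braking lasts T_s = (23/10)/5 = 0.4600 s
robot covers v_R·T_r = 2.3000·0.2000 = 0.4600 m before braking
robot under decel: 2.3000²/(2·5.0000) = 0.5290 m
human closes 1.8000·0.6600 = 1.1880 m
residual clearance needed = 0.1500+0.0200+0.0400 = 0.2100 m
sum ≈ 0.4600+0.5290+1.1880+0.2100 ≈ 2.3870 m = S ✓

v_R_max = 23/10 m/s = 2.3000 m/s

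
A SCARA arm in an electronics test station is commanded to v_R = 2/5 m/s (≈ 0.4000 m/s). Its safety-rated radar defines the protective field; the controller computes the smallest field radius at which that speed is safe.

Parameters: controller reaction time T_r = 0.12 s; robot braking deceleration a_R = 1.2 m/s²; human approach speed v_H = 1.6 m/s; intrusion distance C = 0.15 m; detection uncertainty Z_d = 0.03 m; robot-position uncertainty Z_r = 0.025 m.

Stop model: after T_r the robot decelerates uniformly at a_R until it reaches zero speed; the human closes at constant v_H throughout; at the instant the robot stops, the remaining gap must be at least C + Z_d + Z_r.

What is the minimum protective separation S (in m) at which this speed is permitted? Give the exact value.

T_s = v_R/a_R = (2/5)/(6/5) = 0.3333 s
robot covers v_R·T_r = 0.4000·0.1200 = 0.0480 m before braking
robot under decel: 0.4000²/(2·1.2000) = 0.0667 m
human over T_r+T_s: 1.6000·(0.1200+0.3333) = 0.7253 m
C+Z_d+Z_r = 0.1500+0.0300+0.0250 = 0.2050 m
S_min ≈ 0.0480+0.0667+0.7253+0.2050  ⇒  S_min = 209/200 m

S_min = 209/200 m = 1.0450 m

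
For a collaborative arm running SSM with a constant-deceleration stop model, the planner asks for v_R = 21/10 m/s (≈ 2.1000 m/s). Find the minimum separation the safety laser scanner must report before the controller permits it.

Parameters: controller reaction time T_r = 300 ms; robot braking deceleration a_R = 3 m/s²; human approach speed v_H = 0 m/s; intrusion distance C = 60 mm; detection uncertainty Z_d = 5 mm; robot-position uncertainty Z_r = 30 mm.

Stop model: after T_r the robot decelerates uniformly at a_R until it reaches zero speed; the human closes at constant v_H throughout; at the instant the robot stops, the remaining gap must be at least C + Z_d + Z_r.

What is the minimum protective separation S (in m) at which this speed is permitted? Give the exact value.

S_min = 73/50 m = 1.4600 m

T_s = v_R/a_R = (21/10)/3 = 0.7000 s
robot covers v_R·T_r = 2.1000·0.3000 = 0.6300 m before braking
robot under decel: 2.1000²/(2·3.0000) = 0.7350 m
human over T_r+T_s: 0.0000·(0.3000+0.7000) = 0.0000 m
C+Z_d+Z_r = 0.0600+0.0050+0.0300 = 0.0950 m
S_min ≈ 0.6300+0.7350+0.0000+0.0950  ⇒  S_min = 73/50 m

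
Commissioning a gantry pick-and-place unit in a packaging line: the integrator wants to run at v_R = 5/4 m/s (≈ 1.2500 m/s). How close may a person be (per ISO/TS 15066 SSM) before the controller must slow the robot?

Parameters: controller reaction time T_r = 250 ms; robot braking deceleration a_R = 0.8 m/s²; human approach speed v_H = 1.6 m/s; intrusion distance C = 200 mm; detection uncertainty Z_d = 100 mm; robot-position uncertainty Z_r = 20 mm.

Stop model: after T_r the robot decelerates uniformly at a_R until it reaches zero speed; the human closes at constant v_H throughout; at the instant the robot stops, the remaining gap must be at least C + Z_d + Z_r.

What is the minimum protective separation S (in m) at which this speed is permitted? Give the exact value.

T_s = v_R/a_R = (5/4)/(4/5) = 1.5625 s
reaction-phase robot travel = 1.2500·0.2500 = 0.3125 m
braking distance = 1.2500²/(2·0.8000) = 0.9766 m
person approaches 1.6000·(0.2500+1.5625) = 2.9000 m
residual clearance needed = 0.2000+0.1000+0.0200 = 0.3200 m
S_min ≈ 0.3125+0.9766+2.9000+0.3200  ⇒  S_min = 14429/3200 m

S_min = 14429/3200 m = 4.5091 m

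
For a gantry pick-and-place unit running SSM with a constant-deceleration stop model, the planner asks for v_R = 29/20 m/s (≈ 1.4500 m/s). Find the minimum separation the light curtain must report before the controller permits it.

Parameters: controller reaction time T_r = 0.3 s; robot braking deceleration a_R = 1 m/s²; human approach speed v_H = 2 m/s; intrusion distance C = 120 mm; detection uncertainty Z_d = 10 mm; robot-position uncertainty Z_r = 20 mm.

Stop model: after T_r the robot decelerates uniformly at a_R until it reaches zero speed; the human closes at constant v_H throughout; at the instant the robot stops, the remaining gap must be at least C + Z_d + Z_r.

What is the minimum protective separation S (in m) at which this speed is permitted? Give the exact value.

S_min = 4109/800 m = 5.1363 m

braking lasts T_s = (29/20)/1 = 1.4500 s
robot in T_r: 1.4500·0.3000 = 0.4350 m
robot under decel: 1.4500²/(2·1.0000) = 1.0513 m
human over T_r+T_s: 2.0000·(0.3000+1.4500) = 3.5000 m
margins: 0.1200+0.0100+0.0200 = 0.1500 m
S_min ≈ 0.4350+1.0513+3.5000+0.1500  ⇒  S_min = 4109/800 m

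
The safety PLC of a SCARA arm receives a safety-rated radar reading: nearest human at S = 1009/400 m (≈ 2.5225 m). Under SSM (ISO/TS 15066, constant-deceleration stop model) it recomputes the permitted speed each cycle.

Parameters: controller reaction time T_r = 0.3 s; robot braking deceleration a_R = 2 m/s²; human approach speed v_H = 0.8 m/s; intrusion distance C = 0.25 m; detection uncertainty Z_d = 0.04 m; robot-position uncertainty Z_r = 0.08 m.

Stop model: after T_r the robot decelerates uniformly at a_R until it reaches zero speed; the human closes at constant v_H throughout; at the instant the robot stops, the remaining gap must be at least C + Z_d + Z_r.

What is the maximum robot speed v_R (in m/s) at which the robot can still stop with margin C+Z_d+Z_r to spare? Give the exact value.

collect terms ⇒ (1/4)·v_R² + (7/10)·v_R + (-153/80) = 0
  disc = (7/10)² − 4·(1/4)·(-153/80) = 961/400 ; √disc = 31/20
  v_R = (−(7/10) + 31/20) / (2·(1/4)) = 17/10 m/s
check:
stop time T_s = (17/10)/2 = 0.8500 s
robot in T_r: 1.7000·0.3000 = 0.5100 m
robot under decel: 1.7000²/(2·2.0000) = 0.7225 m
person approaches 0.8000·(0.3000+0.8500) = 0.9200 m
residual clearance needed = 0.2500+0.0400+0.0800 = 0.3700 m
sum ≈ 0.5100+0.7225+0.9200+0.3700 ≈ 2.5225 m = S ✓

v_R_max = 17/10 m/s = 1.7000 m/s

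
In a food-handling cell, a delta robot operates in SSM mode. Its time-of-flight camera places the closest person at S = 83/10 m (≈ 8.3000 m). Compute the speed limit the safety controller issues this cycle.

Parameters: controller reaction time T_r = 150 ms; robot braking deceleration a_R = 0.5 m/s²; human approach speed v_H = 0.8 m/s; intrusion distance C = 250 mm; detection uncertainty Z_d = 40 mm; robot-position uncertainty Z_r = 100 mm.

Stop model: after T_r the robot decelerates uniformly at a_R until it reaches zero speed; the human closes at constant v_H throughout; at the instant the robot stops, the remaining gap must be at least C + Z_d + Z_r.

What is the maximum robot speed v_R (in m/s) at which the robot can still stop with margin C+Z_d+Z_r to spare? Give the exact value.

v_R_max = 41/20 m/s = 2.0500 m/s

at the boundary: (1)·v² + (7/4)·v + (-779/100) = 0
  disc = (7/4)² − 4·(1)·(-779/100) = 13689/400 ; √disc = 117/20
  v_R = (−(7/4) + 117/20) / (2·(1)) = 41/20 m/s
check:
stop time T_s = (41/20)/(1/2) = 4.1000 s
robot covers v_R·T_r = 2.0500·0.1500 = 0.3075 m before braking
braking distance = 2.0500²/(2·0.5000) = 4.2025 m
human over T_r+T_s: 0.8000·(0.1500+4.1000) = 3.4000 m
margins: 0.2500+0.0400+0.1000 = 0.3900 m
sum ≈ 0.3075+4.2025+3.4000+0.3900 ≈ 8.3000 m = S ✓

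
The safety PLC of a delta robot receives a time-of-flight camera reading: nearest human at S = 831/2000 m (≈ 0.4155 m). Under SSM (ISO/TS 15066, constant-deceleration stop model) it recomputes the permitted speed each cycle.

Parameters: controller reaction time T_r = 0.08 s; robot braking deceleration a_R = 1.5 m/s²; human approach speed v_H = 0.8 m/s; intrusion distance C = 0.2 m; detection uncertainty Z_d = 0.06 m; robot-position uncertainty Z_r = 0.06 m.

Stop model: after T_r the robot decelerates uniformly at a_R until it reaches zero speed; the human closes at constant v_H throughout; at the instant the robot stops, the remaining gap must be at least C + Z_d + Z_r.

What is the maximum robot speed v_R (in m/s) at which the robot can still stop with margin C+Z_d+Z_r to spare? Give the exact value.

v_R_max = 1/20 m/s = 0.0500 m/s

collect terms ⇒ (1/3)·v_R² + (46/75)·v_R + (-63/2000) = 0
  disc = (46/75)² − 4·(1/3)·(-63/2000) = 9409/22500 ; √disc = 97/150
  v_R = (−(46/75) + 97/150) / (2·(1/3)) = 1/20 m/s
check:
stop time T_s = (1/20)/(3/2) = 0.0333 s
reaction-phase robot travel = 0.0500·0.0800 = 0.0040 m
robot covers 0.0500·0.0333 − ½·1.5000·0.0333² = 0.0008 m while stopping
person approaches 0.8000·(0.0800+0.0333) = 0.0907 m
margins: 0.2000+0.0600+0.0600 = 0.3200 m
sum ≈ 0.0040+0.0008+0.0907+0.3200 ≈ 0.4155 m = S ✓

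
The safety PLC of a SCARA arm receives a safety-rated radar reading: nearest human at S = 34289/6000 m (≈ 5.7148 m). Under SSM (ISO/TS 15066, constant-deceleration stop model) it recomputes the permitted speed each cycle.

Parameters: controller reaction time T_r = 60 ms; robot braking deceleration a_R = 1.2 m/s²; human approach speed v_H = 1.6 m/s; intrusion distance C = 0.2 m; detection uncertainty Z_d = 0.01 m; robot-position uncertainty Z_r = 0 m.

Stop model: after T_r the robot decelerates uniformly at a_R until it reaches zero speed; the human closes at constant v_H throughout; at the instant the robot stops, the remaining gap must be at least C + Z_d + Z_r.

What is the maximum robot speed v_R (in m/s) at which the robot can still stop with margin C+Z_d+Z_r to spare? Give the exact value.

at the boundary: (5/12)·v² + (209/150)·v + (-32453/6000) = 0
  disc = (209/150)² − 4·(5/12)·(-32453/6000) = 109561/10000 ; √disc = 331/100
  v_R = (−(209/150) + 331/100) / (2·(5/12)) = 23/10 m/s
check:
braking lasts T_s = (23/10)/(6/5) = 1.9167 s
reaction-phase robot travel = 2.3000·0.0600 = 0.1380 m
braking distance = 2.3000²/(2·1.2000) = 2.2042 m
human over T_r+T_s: 1.6000·(0.0600+1.9167) = 3.1627 m
margins: 0.2000+0.0100+0.0000 = 0.2100 m
sum ≈ 0.1380+2.2042+3.1627+0.2100 ≈ 5.7148 m = S ✓

v_R_max = 23/10 m/s = 2.3000 m/s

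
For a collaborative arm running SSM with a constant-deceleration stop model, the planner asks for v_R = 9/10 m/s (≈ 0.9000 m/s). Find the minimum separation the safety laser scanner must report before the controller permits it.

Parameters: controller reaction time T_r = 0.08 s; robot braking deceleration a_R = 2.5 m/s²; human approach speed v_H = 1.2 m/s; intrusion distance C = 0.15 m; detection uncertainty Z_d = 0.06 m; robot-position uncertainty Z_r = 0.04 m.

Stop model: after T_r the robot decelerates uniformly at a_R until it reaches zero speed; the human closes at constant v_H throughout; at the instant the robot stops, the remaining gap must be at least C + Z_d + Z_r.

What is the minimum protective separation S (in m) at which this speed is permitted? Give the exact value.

S_min = 253/250 m = 1.0120 m

stop time T_s = (9/10)/(5/2) = 0.3600 s
reaction-phase robot travel = 0.9000·0.0800 = 0.0720 m
robot covers 0.9000·0.3600 − ½·2.5000·0.3600² = 0.1620 m while stopping
human closes 1.2000·0.4400 = 0.5280 m
residual clearance needed = 0.1500+0.0600+0.0400 = 0.2500 m
S_min ≈ 0.0720+0.1620+0.5280+0.2500  ⇒  S_min = 253/250 m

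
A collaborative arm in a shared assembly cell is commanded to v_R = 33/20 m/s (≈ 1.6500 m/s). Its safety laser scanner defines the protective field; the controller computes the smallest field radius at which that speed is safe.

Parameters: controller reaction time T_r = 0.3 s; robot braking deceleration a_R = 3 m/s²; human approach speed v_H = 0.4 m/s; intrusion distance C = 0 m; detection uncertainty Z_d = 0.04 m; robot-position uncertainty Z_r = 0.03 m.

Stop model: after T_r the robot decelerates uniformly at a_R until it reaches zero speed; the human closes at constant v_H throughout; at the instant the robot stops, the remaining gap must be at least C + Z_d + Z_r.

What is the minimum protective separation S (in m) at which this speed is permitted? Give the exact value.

S_min = 1087/800 m = 1.3587 m

T_s = v_R/a_R = (33/20)/3 = 0.5500 s
robot in T_r: 1.6500·0.3000 = 0.4950 m
braking distance = 1.6500²/(2·3.0000) = 0.4537 m
human closes 0.4000·0.8500 = 0.3400 m
C+Z_d+Z_r = 0.0000+0.0400+0.0300 = 0.0700 m
S_min ≈ 0.4950+0.4537+0.3400+0.0700  ⇒  S_min = 1087/800 m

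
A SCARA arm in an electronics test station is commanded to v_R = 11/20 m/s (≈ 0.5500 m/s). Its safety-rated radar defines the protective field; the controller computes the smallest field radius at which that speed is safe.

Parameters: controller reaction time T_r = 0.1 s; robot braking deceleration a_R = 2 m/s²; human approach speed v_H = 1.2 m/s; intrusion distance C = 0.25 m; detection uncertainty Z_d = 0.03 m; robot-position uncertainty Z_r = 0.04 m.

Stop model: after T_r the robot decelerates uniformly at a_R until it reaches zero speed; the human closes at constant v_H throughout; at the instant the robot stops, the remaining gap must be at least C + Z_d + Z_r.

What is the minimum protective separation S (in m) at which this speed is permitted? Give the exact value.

S_min = 1441/1600 m = 0.9006 m

stop time T_s = (11/20)/2 = 0.2750 s
robot covers v_R·T_r = 0.5500·0.1000 = 0.0550 m before braking
braking distance = 0.5500²/(2·2.0000) = 0.0756 m
human closes 1.2000·0.3750 = 0.4500 m
C+Z_d+Z_r = 0.2500+0.0300+0.0400 = 0.3200 m
S_min ≈ 0.0550+0.0756+0.4500+0.3200  ⇒  S_min = 1441/1600 m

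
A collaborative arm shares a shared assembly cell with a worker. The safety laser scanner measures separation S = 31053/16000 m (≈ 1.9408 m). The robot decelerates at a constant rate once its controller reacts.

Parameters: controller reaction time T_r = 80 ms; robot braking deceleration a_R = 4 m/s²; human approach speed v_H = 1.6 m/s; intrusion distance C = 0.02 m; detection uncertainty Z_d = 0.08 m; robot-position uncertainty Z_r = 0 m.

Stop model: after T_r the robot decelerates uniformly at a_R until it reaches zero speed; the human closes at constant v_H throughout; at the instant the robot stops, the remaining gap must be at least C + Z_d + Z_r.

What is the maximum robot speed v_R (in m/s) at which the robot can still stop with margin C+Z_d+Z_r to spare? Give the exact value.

quadratic (1/8)·v² + (12/25)·v + (-5481/3200) = 0
  disc = (12/25)² − 4·(1/8)·(-5481/3200) = 173889/160000 ; √disc = 417/400
  v_R = (−(12/25) + 417/400) / (2·(1/8)) = 9/4 m/s
check:
braking lasts T_s = (9/4)/4 = 0.5625 s
robot covers v_R·T_r = 2.2500·0.0800 = 0.1800 m before braking
robot covers 2.2500·0.5625 − ½·4.0000·0.5625² = 0.6328 m while stopping
human over T_r+T_s: 1.6000·(0.0800+0.5625) = 1.0280 m
C+Z_d+Z_r = 0.0200+0.0800+0.0000 = 0.1000 m
sum ≈ 0.1800+0.6328+1.0280+0.1000 ≈ 1.9408 m = S ✓

v_R_max = 9/4 m/s = 2.2500 m/s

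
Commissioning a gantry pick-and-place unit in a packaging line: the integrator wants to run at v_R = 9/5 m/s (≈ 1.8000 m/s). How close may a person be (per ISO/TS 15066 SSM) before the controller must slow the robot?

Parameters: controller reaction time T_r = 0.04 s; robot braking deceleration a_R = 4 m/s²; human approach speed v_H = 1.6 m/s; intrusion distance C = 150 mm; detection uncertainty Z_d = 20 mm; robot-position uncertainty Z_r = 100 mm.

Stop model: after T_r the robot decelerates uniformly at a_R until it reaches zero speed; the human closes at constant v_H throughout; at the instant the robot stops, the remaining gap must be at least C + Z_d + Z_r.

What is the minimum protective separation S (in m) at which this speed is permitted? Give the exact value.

T_s = v_R/a_R = (9/5)/4 = 0.4500 s
reaction-phase robot travel = 1.8000·0.0400 = 0.0720 m
robot under decel: 1.8000²/(2·4.0000) = 0.4050 m
human over T_r+T_s: 1.6000·(0.0400+0.4500) = 0.7840 m
residual clearance needed = 0.1500+0.0200+0.1000 = 0.2700 m
S_min ≈ 0.0720+0.4050+0.7840+0.2700  ⇒  S_min = 1531/1000 m

S_min = 1531/1000 m = 1.5310 m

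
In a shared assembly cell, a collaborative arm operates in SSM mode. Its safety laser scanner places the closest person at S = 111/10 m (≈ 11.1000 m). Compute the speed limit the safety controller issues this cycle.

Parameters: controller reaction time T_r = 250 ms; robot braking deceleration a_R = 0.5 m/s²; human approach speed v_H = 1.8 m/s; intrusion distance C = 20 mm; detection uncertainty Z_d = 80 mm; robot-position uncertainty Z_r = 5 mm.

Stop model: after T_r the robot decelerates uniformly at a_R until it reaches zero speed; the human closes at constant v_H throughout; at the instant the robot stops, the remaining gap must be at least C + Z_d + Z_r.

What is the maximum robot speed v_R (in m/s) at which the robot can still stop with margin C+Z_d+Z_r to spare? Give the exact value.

v_R_max = 37/20 m/s = 1.8500 m/s

collect terms ⇒ (1)·v_R² + (77/20)·v_R + (-2109/200) = 0
  disc = (77/20)² − 4·(1)·(-2109/200) = 22801/400 ; √disc = 151/20
  v_R = (−(77/20) + 151/20) / (2·(1)) = 37/20 m/s
check:
braking lasts T_s = (37/20)/(1/2) = 3.7000 s
robot covers v_R·T_r = 1.8500·0.2500 = 0.4625 m before braking
robot covers 1.8500·3.7000 − ½·0.5000·3.7000² = 3.4225 m while stopping
person approaches 1.8000·(0.2500+3.7000) = 7.1100 m
residual clearance needed = 0.0200+0.0800+0.0050 = 0.1050 m
sum ≈ 0.4625+3.4225+7.1100+0.1050 ≈ 11.1000 m = S ✓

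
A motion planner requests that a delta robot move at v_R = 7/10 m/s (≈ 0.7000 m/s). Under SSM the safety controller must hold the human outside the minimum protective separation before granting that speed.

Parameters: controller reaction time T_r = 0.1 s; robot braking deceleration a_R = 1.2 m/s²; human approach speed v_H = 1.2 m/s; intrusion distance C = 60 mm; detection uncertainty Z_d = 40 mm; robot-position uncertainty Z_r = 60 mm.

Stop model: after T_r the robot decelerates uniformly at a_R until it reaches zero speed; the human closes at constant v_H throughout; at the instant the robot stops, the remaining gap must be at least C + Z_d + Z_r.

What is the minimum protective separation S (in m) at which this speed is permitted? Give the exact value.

S_min = 301/240 m = 1.2542 m

braking lasts T_s = (7/10)/(6/5) = 0.5833 s
robot covers v_R·T_r = 0.7000·0.1000 = 0.0700 m before braking
robot under decel: 0.7000²/(2·1.2000) = 0.2042 m
human closes 1.2000·0.6833 = 0.8200 m
residual clearance needed = 0.0600+0.0400+0.0600 = 0.1600 m
S_min ≈ 0.0700+0.2042+0.8200+0.1600  ⇒  S_min = 301/240 m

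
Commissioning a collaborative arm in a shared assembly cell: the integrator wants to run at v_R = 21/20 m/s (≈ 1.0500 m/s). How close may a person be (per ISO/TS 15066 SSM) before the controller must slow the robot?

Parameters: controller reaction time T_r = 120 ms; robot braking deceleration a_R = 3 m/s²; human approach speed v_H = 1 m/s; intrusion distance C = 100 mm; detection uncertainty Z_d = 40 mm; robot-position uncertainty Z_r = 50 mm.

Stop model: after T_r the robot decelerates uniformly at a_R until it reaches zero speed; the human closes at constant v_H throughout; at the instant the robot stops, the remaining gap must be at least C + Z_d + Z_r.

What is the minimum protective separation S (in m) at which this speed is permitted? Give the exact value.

T_s = v_R/a_R = (21/20)/3 = 0.3500 s
robot in T_r: 1.0500·0.1200 = 0.1260 m
robot under decel: 1.0500²/(2·3.0000) = 0.1837 m
human over T_r+T_s: 1.0000·(0.1200+0.3500) = 0.4700 m
residual clearance needed = 0.1000+0.0400+0.0500 = 0.1900 m
S_min ≈ 0.1260+0.1837+0.4700+0.1900  ⇒  S_min = 3879/4000 m

S_min = 3879/4000 m = 0.9698 m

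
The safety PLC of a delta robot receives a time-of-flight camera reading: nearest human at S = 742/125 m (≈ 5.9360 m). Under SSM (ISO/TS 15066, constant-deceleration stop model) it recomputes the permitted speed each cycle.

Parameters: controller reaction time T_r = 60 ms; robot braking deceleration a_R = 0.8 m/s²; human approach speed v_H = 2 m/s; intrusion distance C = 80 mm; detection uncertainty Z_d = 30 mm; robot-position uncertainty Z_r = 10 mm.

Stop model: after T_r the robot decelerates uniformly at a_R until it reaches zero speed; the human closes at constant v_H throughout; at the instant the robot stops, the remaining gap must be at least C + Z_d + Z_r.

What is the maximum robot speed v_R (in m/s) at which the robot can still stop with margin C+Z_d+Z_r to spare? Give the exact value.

v_R_max = 8/5 m/s = 1.6000 m/s

at the boundary: (5/8)·v² + (64/25)·v + (-712/125) = 0
  disc = (64/25)² − 4·(5/8)·(-712/125) = 12996/625 ; √disc = 114/25
  v_R = (−(64/25) + 114/25) / (2·(5/8)) = 8/5 m/s
check:
braking lasts T_s = (8/5)/(4/5) = 2.0000 s
robot covers v_R·T_r = 1.6000·0.0600 = 0.0960 m before braking
robot covers 1.6000·2.0000 − ½·0.8000·2.0000² = 1.6000 m while stopping
human closes 2.0000·2.0600 = 4.1200 m
residual clearance needed = 0.0800+0.0300+0.0100 = 0.1200 m
sum ≈ 0.0960+1.6000+4.1200+0.1200 ≈ 5.9360 m = S ✓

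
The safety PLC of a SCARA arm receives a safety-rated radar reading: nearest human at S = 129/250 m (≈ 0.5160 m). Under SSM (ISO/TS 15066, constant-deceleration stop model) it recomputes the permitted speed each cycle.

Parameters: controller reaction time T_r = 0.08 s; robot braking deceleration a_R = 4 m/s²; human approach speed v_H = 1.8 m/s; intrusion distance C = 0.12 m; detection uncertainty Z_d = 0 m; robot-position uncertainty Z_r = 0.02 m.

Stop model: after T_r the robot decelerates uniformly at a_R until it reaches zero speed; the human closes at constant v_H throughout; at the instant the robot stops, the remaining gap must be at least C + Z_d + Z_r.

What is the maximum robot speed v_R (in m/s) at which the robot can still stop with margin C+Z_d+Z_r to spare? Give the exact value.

v_R_max = 2/5 m/s = 0.4000 m/s

collect terms ⇒ (1/8)·v_R² + (53/100)·v_R + (-29/125) = 0
  disc = (53/100)² − 4·(1/8)·(-29/125) = 3969/10000 ; √disc = 63/100
  v_R = (−(53/100) + 63/100) / (2·(1/8)) = 2/5 m/s
check:
T_s = v_R/a_R = (2/5)/4 = 0.1000 s
reaction-phase robot travel = 0.4000·0.0800 = 0.0320 m
robot covers 0.4000·0.1000 − ½·4.0000·0.1000² = 0.0200 m while stopping
human closes 1.8000·0.1800 = 0.3240 m
margins: 0.1200+0.0000+0.0200 = 0.1400 m
sum ≈ 0.0320+0.0200+0.3240+0.1400 ≈ 0.5160 m = S ✓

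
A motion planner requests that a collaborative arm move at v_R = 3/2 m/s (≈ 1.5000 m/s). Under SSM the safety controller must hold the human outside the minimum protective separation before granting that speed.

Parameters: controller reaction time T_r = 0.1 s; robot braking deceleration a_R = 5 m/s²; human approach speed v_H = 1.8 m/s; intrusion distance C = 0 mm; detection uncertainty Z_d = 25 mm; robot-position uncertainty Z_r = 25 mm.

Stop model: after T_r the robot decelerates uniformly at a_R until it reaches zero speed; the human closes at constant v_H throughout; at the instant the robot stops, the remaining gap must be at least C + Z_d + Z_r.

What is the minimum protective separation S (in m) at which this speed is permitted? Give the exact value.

stop time T_s = (3/2)/5 = 0.3000 s
reaction-phase robot travel = 1.5000·0.1000 = 0.1500 m
robot covers 1.5000·0.3000 − ½·5.0000·0.3000² = 0.2250 m while stopping
human closes 1.8000·0.4000 = 0.7200 m
C+Z_d+Z_r = 0.0000+0.0250+0.0250 = 0.0500 m
S_min ≈ 0.1500+0.2250+0.7200+0.0500  ⇒  S_min = 229/200 m

S_min = 229/200 m = 1.1450 m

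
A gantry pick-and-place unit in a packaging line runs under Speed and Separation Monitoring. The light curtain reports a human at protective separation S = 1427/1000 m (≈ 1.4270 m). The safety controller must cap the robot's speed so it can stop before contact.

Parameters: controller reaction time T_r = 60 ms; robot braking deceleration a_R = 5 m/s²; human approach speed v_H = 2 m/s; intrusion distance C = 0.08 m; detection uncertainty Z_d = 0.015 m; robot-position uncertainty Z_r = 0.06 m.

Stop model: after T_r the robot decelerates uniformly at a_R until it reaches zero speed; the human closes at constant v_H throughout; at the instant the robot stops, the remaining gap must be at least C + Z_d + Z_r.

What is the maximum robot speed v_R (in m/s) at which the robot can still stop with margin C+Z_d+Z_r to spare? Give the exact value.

v_R_max = 9/5 m/s = 1.8000 m/s

collect terms ⇒ (1/10)·v_R² + (23/50)·v_R + (-144/125) = 0
  disc = (23/50)² − 4·(1/10)·(-144/125) = 1681/2500 ; √disc = 41/50
  v_R = (−(23/50) + 41/50) / (2·(1/10)) = 9/5 m/s
check:
braking lasts T_s = (9/5)/5 = 0.3600 s
reaction-phase robot travel = 1.8000·0.0600 = 0.1080 m
robot under decel: 1.8000²/(2·5.0000) = 0.3240 m
person approaches 2.0000·(0.0600+0.3600) = 0.8400 m
residual clearance needed = 0.0800+0.0150+0.0600 = 0.1550 m
sum ≈ 0.1080+0.3240+0.8400+0.1550 ≈ 1.4270 m = S ✓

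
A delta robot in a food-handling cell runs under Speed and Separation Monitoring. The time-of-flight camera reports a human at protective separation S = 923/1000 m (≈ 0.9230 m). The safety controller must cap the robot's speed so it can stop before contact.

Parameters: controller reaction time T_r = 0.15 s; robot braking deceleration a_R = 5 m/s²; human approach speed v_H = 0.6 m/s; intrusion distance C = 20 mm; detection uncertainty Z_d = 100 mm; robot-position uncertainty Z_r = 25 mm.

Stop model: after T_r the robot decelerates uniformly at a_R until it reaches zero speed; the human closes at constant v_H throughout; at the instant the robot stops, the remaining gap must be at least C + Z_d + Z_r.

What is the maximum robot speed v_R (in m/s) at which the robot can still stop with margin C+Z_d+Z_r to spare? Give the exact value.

quadratic (1/10)·v² + (27/100)·v + (-86/125) = 0
  disc = (27/100)² − 4·(1/10)·(-86/125) = 3481/10000 ; √disc = 59/100
  v_R = (−(27/100) + 59/100) / (2·(1/10)) = 8/5 m/s
check:
stop time T_s = (8/5)/5 = 0.3200 s
reaction-phase robot travel = 1.6000·0.1500 = 0.2400 m
braking distance = 1.6000²/(2·5.0000) = 0.2560 m
human over T_r+T_s: 0.6000·(0.1500+0.3200) = 0.2820 m
margins: 0.0200+0.1000+0.0250 = 0.1450 m
sum ≈ 0.2400+0.2560+0.2820+0.1450 ≈ 0.9230 m = S ✓

v_R_max = 8/5 m/s = 1.6000 m/s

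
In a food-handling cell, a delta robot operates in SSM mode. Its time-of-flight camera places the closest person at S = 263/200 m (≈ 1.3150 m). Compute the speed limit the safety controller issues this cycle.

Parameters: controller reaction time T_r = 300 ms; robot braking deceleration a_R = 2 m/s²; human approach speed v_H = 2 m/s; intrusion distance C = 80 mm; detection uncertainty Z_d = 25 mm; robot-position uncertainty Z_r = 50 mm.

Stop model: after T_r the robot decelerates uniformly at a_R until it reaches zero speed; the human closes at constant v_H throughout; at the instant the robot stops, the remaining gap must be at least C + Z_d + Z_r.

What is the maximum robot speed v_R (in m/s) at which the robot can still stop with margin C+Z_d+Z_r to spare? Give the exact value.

v_R_max = 2/5 m/s = 0.4000 m/s

quadratic (1/4)·v² + (13/10)·v + (-14/25) = 0
  disc = (13/10)² − 4·(1/4)·(-14/25) = 9/4 ; √disc = 3/2
  v_R = (−(13/10) + 3/2) / (2·(1/4)) = 2/5 m/s
check:
T_s = v_R/a_R = (2/5)/2 = 0.2000 s
robot covers v_R·T_r = 0.4000·0.3000 = 0.1200 m before braking
robot under decel: 0.4000²/(2·2.0000) = 0.0400 m
person approaches 2.0000·(0.3000+0.2000) = 1.0000 m
C+Z_d+Z_r = 0.0800+0.0250+0.0500 = 0.1550 m
sum ≈ 0.1200+0.0400+1.0000+0.1550 ≈ 1.3150 m = S ✓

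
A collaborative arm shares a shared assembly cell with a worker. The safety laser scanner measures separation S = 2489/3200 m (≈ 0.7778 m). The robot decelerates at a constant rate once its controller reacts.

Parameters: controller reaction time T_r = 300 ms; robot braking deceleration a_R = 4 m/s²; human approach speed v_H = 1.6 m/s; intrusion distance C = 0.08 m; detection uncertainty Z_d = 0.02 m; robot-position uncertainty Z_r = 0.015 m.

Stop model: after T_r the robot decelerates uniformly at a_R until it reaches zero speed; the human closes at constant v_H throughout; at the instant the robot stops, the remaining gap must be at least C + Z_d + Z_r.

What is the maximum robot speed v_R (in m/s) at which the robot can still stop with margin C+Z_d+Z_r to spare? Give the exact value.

at the boundary: (1/8)·v² + (7/10)·v + (-117/640) = 0
  disc = (7/10)² − 4·(1/8)·(-117/640) = 3721/6400 ; √disc = 61/80
  v_R = (−(7/10) + 61/80) / (2·(1/8)) = 1/4 m/s
check:
T_s = v_R/a_R = (1/4)/4 = 0.0625 s
robot covers v_R·T_r = 0.2500·0.3000 = 0.0750 m before braking
robot under decel: 0.2500²/(2·4.0000) = 0.0078 m
human over T_r+T_s: 1.6000·(0.3000+0.0625) = 0.5800 m
residual clearance needed = 0.0800+0.0200+0.0150 = 0.1150 m
sum ≈ 0.0750+0.0078+0.5800+0.1150 ≈ 0.7778 m = S ✓

v_R_max = 1/4 m/s = 0.2500 m/s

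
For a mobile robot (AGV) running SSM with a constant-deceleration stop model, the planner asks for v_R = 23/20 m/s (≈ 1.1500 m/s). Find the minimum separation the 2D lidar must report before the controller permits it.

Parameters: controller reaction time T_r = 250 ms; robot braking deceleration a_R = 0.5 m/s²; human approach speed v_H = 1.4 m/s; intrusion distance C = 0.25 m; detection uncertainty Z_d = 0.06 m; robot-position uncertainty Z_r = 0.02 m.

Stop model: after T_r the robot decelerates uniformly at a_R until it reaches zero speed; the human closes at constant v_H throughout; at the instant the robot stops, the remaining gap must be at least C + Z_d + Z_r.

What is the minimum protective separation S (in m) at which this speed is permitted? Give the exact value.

braking lasts T_s = (23/20)/(1/2) = 2.3000 s
reaction-phase robot travel = 1.1500·0.2500 = 0.2875 m
robot covers 1.1500·2.3000 − ½·0.5000·2.3000² = 1.3225 m while stopping
human closes 1.4000·2.5500 = 3.5700 m
residual clearance needed = 0.2500+0.0600+0.0200 = 0.3300 m
S_min ≈ 0.2875+1.3225+3.5700+0.3300  ⇒  S_min = 551/100 m

S_min = 551/100 m = 5.5100 m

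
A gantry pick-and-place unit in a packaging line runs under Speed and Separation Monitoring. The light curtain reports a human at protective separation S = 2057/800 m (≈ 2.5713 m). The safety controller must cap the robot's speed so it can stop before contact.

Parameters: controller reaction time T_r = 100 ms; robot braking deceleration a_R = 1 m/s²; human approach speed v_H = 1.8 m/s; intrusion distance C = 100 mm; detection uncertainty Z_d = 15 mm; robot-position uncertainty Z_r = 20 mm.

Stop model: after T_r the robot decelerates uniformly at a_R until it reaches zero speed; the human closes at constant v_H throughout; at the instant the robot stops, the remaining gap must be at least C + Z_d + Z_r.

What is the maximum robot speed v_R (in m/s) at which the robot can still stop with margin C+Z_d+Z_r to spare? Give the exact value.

v_R_max = 19/20 m/s = 0.9500 m/s

collect terms ⇒ (1/2)·v_R² + (19/10)·v_R + (-361/160) = 0
  disc = (19/10)² − 4·(1/2)·(-361/160) = 3249/400 ; √disc = 57/20
  v_R = (−(19/10) + 57/20) / (2·(1/2)) = 19/20 m/s
check:
braking lasts T_s = (19/20)/1 = 0.9500 s
reaction-phase robot travel = 0.9500·0.1000 = 0.0950 m
braking distance = 0.9500²/(2·1.0000) = 0.4512 m
human closes 1.8000·1.0500 = 1.8900 m
C+Z_d+Z_r = 0.1000+0.0150+0.0200 = 0.1350 m
sum ≈ 0.0950+0.4512+1.8900+0.1350 ≈ 2.5713 m = S ✓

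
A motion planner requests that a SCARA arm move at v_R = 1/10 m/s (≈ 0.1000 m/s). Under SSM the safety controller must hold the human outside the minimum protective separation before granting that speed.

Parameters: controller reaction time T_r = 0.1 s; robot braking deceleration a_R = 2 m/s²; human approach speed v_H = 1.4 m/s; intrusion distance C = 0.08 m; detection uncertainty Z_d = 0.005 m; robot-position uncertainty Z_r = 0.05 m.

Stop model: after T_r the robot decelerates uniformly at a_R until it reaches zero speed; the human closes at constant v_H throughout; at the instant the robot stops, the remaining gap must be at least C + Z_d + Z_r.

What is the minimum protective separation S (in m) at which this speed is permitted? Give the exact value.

braking lasts T_s = (1/10)/2 = 0.0500 s
robot covers v_R·T_r = 0.1000·0.1000 = 0.0100 m before braking
robot covers 0.1000·0.0500 − ½·2.0000·0.0500² = 0.0025 m while stopping
human closes 1.4000·0.1500 = 0.2100 m
C+Z_d+Z_r = 0.0800+0.0050+0.0500 = 0.1350 m
S_min ≈ 0.0100+0.0025+0.2100+0.1350  ⇒  S_min = 143/400 m

S_min = 143/400 m = 0.3575 m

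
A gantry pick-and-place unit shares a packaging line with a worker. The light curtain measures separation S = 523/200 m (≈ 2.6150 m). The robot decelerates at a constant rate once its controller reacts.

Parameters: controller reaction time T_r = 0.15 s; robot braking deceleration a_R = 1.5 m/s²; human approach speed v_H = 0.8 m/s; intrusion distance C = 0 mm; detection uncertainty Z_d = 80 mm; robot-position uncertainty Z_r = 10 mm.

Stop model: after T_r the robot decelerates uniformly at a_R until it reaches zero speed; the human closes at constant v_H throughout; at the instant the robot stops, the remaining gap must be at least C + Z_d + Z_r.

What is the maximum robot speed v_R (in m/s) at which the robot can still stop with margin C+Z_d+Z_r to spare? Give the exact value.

collect terms ⇒ (1/3)·v_R² + (41/60)·v_R + (-481/200) = 0
  disc = (41/60)² − 4·(1/3)·(-481/200) = 529/144 ; √disc = 23/12
  v_R = (−(41/60) + 23/12) / (2·(1/3)) = 37/20 m/s
check:
braking lasts T_s = (37/20)/(3/2) = 1.2333 s
robot in T_r: 1.8500·0.1500 = 0.2775 m
braking distance = 1.8500²/(2·1.5000) = 1.1408 m
human closes 0.8000·1.3833 = 1.1067 m
margins: 0.0000+0.0800+0.0100 = 0.0900 m
sum ≈ 0.2775+1.1408+1.1067+0.0900 ≈ 2.6150 m = S ✓

v_R_max = 37/20 m/s = 1.8500 m/s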